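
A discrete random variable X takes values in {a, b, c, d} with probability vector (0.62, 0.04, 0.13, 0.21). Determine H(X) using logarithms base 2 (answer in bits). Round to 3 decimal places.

H(X) = −Σ p·log₂ p.
  −(0.62)·log₂(0.62) = 0.4276
  −(0.04)·log₂(0.04) = 0.1858
  −(0.13)·log₂(0.13) = 0.3826
  −(0.21)·log₂(0.21) = 0.4728
Sum: 0.4276 + 0.1858 + 0.3826 + 0.4728 = 1.469 bits.

1.469 bits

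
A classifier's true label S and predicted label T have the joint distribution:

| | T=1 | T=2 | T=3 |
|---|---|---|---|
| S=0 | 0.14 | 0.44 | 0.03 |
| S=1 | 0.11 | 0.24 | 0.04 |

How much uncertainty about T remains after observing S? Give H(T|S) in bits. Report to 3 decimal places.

Chain rule: H(T|S) = H(S,T) − H(S).
Marginals: p(S) = (0.6100, 0.3900), p(T) = (0.2500, 0.6800, 0.0700).
H(S,T) = 2.1002 bits; H(S) = 0.9648 bits.
H(T|S) = 2.1002 − 0.9648 = 1.135 bits.

1.135 bits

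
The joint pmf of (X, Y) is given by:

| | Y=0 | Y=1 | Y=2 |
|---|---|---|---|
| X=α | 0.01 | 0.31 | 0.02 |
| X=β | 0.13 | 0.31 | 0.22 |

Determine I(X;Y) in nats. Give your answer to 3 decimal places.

Marginals: p(X) = (0.3400, 0.6600), p(Y) = (0.1400, 0.6200, 0.2400).
I(X;Y) = H(X) + H(Y) − H(X,Y).
H(X) = 0.6410, H(Y) = 0.9141, H(X,Y) = 1.4488.
I(X;Y) = 0.6410 + 0.9141 − 1.4488 = 0.106 nats.

0.106 nats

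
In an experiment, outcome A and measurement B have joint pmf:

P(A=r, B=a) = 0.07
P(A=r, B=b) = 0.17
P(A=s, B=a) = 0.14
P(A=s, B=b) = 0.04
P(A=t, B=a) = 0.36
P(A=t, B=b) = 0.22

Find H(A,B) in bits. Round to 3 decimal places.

H(A,B) = −Σ p(x,y)·log₂ p(x,y) over all 6 cells.
  cell (r,a): −0.07·log₂0.07 = 0.2686
  cell (r,b): −0.17·log₂0.17 = 0.4346
  cell (s,a): −0.14·log₂0.14 = 0.3971
  cell (s,b): −0.04·log₂0.04 = 0.1858
  cell (t,a): −0.36·log₂0.36 = 0.5306
  cell (t,b): −0.22·log₂0.22 = 0.4806
Sum = 2.297 bits.

2.297 bits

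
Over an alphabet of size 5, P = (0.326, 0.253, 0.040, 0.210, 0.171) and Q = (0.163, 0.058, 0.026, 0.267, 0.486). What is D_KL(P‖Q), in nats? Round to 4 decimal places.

0.3868 nats

D(P‖Q) = Σ p·ln(p/q).
  0.326·ln(0.326/0.163) = 0.22597
  0.253·ln(0.253/0.058) = 0.37266
  0.040·ln(0.040/0.026) = 0.01723
  0.210·ln(0.210/0.267) = -0.05043
  0.171·ln(0.171/0.486) = -0.17862
D(P‖Q) = 0.3868 nats.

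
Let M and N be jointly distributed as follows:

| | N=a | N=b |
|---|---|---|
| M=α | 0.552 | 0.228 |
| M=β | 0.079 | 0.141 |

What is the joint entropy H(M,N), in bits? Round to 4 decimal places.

1.6473 bits

H(M,N) = −Σ p(x,y)·log₂ p(x,y) over all 4 cells.
  cell (α,a): −0.552·log₂0.552 = 0.47321
  cell (α,b): −0.228·log₂0.228 = 0.48630
  cell (β,a): −0.079·log₂0.079 = 0.28930
  cell (β,b): −0.141·log₂0.141 = 0.39850
Sum = 1.6473 bits.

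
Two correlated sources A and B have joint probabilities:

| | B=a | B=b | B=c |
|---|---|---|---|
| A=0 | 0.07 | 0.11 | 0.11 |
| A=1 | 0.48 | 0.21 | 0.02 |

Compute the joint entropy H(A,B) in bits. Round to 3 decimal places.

2.063 bits

H(A,B) = −Σ p(x,y)·log₂ p(x,y) over all 6 cells.
  cell (0,a): −0.07·log₂0.07 = 0.2686
  cell (0,b): −0.11·log₂0.11 = 0.3503
  cell (0,c): −0.11·log₂0.11 = 0.3503
  cell (1,a): −0.48·log₂0.48 = 0.5083
  cell (1,b): −0.21·log₂0.21 = 0.4728
  cell (1,c): −0.02·log₂0.02 = 0.1129
Sum = 2.063 bits.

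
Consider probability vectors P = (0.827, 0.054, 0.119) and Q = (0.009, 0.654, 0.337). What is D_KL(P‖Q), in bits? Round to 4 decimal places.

D(P‖Q) = Σ p·log₂(p/q).
  0.827·log₂(0.827/0.009) = 5.39354
  0.054·log₂(0.054/0.654) = -0.19431
  0.119·log₂(0.119/0.337) = -0.17871
D(P‖Q) = 5.0205 bits.

5.0205 bits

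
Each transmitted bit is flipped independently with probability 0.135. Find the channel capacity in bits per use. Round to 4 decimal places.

0.4290 bits

Binary symmetric channel: C = 1 − h₂(ε) where h₂ is the binary entropy function.
h₂(0.135) = −0.135·log₂0.135 − 0.865·log₂0.865 = 0.5710.
C = 1 − 0.5710 = 0.4290 bits per channel use.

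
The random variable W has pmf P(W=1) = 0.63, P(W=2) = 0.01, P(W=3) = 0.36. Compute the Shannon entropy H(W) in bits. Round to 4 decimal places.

H(W) = −Σ p·log₂ p.
  −(0.63)·log₂(0.63) = 0.41994
  −(0.01)·log₂(0.01) = 0.06644
  −(0.36)·log₂(0.36) = 0.53062
Sum: 0.41994 + 0.06644 + 0.53062 = 1.0170 bits.

1.0170 bits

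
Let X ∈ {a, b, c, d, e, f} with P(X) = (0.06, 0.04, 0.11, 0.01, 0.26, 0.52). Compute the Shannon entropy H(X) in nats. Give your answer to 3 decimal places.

1.277 nats

H(X) = −Σ p·ln p.
  −(0.06)·ln(0.06) = 0.1688
  −(0.04)·ln(0.04) = 0.1288
  −(0.11)·ln(0.11) = 0.2428
  −(0.01)·ln(0.01) = 0.0461
  −(0.26)·ln(0.26) = 0.3502
  −(0.52)·ln(0.52) = 0.3400
Sum: 0.1688 + 0.1288 + 0.2428 + 0.0461 + 0.3502 + 0.3400 = 1.277 nats.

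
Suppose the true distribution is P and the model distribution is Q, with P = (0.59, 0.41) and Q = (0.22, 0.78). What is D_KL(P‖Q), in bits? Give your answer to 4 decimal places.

D(P‖Q) = Σ p·log₂(p/q).
  0.59·log₂(0.59/0.22) = 0.83969
  0.41·log₂(0.41/0.78) = -0.38042
D(P‖Q) = 0.4593 bits.

0.4593 bits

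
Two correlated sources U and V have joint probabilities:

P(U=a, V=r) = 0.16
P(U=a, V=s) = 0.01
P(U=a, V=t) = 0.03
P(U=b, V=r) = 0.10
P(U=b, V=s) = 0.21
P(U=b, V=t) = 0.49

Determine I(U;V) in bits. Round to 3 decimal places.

0.248 bits

Marginals: p(U) = (0.2000, 0.8000), p(V) = (0.2600, 0.2200, 0.5200).
I(U;V) = H(U) + H(V) − H(U,V).
H(U) = 0.7219, H(V) = 1.4764, H(U,V) = 1.9505.
I(U;V) = 0.7219 + 1.4764 − 1.9505 = 0.248 bits.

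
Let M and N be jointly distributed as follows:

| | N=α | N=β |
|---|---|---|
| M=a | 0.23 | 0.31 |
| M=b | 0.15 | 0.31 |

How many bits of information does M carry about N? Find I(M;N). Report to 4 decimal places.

Marginals: p(M) = (0.5400, 0.4600), p(N) = (0.3800, 0.6200).
I(M;N) = H(M) + H(N) − H(M,N).
H(M) = 0.9954, H(N) = 0.9580, H(M,N) = 1.9458.
I(M;N) = 0.9954 + 0.9580 − 1.9458 = 0.0076 bits.

0.0076 bits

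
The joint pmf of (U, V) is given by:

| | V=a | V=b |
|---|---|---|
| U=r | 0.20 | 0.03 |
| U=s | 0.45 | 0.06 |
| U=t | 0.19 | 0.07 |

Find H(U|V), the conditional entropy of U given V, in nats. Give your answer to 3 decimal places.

1.017 nats

Chain rule: H(U|V) = H(U,V) − H(V).
Marginals: p(U) = (0.2300, 0.5100, 0.2600), p(V) = (0.8400, 0.1600).
H(U,V) = 1.4569 nats; H(V) = 0.4397 nats.
H(U|V) = 1.4569 − 0.4397 = 1.017 nats.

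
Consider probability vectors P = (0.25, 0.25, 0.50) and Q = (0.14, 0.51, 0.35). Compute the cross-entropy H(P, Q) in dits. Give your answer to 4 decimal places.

H(P,Q) = −Σ p·log₁₀ q.
  −0.25·log₁₀(0.14) = 0.21347
  −0.25·log₁₀(0.51) = 0.07311
  −0.50·log₁₀(0.35) = 0.22797
H(P,Q) = 0.5145 dits.

0.5145 dits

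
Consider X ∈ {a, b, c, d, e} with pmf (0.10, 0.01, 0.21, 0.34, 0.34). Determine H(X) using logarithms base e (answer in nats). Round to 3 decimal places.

1.338 nats

H(X) = −Σ p·ln p.
  −(0.10)·ln(0.10) = 0.2303
  −(0.01)·ln(0.01) = 0.0461
  −(0.21)·ln(0.21) = 0.3277
  −(0.34)·ln(0.34) = 0.3668
  −(0.34)·ln(0.34) = 0.3668
Sum: 0.2303 + 0.0461 + 0.3277 + 0.3668 + 0.3668 = 1.338 nats.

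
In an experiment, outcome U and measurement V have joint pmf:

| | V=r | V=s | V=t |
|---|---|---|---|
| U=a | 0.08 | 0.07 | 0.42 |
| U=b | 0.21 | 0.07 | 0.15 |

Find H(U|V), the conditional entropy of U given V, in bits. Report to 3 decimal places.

Chain rule: H(U|V) = H(U,V) − H(V).
Marginals: p(U) = (0.5700, 0.4300), p(V) = (0.2900, 0.1400, 0.5700).
H(U,V) = 2.2376 bits; H(V) = 1.3773 bits.
H(U|V) = 2.2376 − 1.3773 = 0.860 bits.

0.860 bits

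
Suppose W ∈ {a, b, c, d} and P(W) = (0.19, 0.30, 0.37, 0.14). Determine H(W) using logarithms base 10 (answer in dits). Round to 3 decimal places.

0.573 dits

H(W) = −Σ p·log₁₀ p.
  −(0.19)·log₁₀(0.19) = 0.1370
  −(0.30)·log₁₀(0.30) = 0.1569
  −(0.37)·log₁₀(0.37) = 0.1598
  −(0.14)·log₁₀(0.14) = 0.1195
Sum: 0.1370 + 0.1569 + 0.1598 + 0.1195 = 0.573 dits.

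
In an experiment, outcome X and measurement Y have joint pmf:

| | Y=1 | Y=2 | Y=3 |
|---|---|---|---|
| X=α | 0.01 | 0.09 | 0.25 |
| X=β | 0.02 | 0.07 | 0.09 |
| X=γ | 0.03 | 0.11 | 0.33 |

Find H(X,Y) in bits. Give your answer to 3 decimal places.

H(X,Y) = −Σ p(x,y)·log₂ p(x,y) over all 9 cells.
  cell (α,1): −0.01·log₂0.01 = 0.0664
  cell (α,2): −0.09·log₂0.09 = 0.3127
  cell (α,3): −0.25·log₂0.25 = 0.5000
  cell (β,1): −0.02·log₂0.02 = 0.1129
  cell (β,2): −0.07·log₂0.07 = 0.2686
  cell (β,3): −0.09·log₂0.09 = 0.3127
  cell (γ,1): −0.03·log₂0.03 = 0.1518
  cell (γ,2): −0.11·log₂0.11 = 0.3503
  cell (γ,3): −0.33·log₂0.33 = 0.5278
Sum = 2.603 bits.

2.603 bits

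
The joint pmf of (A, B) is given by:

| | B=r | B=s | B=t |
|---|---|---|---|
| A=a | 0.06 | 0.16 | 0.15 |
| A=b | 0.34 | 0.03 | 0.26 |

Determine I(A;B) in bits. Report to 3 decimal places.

Marginals: p(A) = (0.3700, 0.6300), p(B) = (0.4000, 0.1900, 0.4100).
I(A;B) = Σ p(x,y)·log₂[p(x,y)/(p(x)p(y))].
  (a,r): 0.06·log₂(0.4054) = -0.0782
  (a,s): 0.16·log₂(2.2760) = 0.1898
  (a,t): 0.15·log₂(0.9888) = -0.0024
  (b,r): 0.34·log₂(1.3492) = 0.1469
  (b,s): 0.03·log₂(0.2506) = -0.0599
  (b,t): 0.26·log₂(1.0066) = 0.0025
Sum = 0.199 bits.

0.199 bits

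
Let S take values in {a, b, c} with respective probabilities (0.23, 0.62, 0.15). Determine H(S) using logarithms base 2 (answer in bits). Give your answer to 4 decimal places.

1.3258 bits

H(S) = −Σ p·log₂ p.
  −(0.23)·log₂(0.23) = 0.48767
  −(0.62)·log₂(0.62) = 0.42759
  −(0.15)·log₂(0.15) = 0.41054
Sum: 0.48767 + 0.42759 + 0.41054 = 1.3258 bits.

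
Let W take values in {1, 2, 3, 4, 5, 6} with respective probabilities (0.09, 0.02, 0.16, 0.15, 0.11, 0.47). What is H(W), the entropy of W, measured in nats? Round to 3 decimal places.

H(W) = −Σ p·ln p.
  −(0.09)·ln(0.09) = 0.2167
  −(0.02)·ln(0.02) = 0.0782
  −(0.16)·ln(0.16) = 0.2932
  −(0.15)·ln(0.15) = 0.2846
  −(0.11)·ln(0.11) = 0.2428
  −(0.47)·ln(0.47) = 0.3549
Sum: 0.2167 + 0.0782 + 0.2932 + 0.2846 + 0.2428 + 0.3549 = 1.470 nats.

1.470 nats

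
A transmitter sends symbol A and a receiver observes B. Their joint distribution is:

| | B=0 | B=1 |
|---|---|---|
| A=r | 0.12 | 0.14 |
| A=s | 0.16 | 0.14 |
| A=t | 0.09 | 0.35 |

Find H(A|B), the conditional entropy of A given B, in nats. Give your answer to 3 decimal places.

1.023 nats

Chain rule: H(A|B) = H(A,B) − H(B).
Marginals: p(A) = (0.2600, 0.3000, 0.4400), p(B) = (0.3700, 0.6300).
H(A,B) = 1.6823 nats; H(B) = 0.6590 nats.
H(A|B) = 1.6823 − 0.6590 = 1.023 nats.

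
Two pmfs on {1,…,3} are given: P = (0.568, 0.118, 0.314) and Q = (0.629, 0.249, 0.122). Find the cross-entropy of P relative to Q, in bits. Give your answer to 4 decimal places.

1.5696 bits

H(P,Q) = −Σ p·log₂ q.
  −0.568·log₂(0.629) = 0.37992
  −0.118·log₂(0.249) = 0.23668
  −0.314·log₂(0.122) = 0.95300
H(P,Q) = 1.5696 bits.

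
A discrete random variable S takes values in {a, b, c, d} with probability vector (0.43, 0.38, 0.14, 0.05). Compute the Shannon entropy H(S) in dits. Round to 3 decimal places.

0.502 dits

H(S) = −Σ p·log₁₀ p.
  −(0.43)·log₁₀(0.43) = 0.1576
  −(0.38)·log₁₀(0.38) = 0.1597
  −(0.14)·log₁₀(0.14) = 0.1195
  −(0.05)·log₁₀(0.05) = 0.0651
Sum: 0.1576 + 0.1597 + 0.1195 + 0.0651 = 0.502 dits.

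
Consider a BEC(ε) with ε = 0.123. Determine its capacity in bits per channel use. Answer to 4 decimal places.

0.8770 bits

Binary erasure channel: capacity C = 1 − ε.
C = 1 − 0.123 = 0.8770 bits per channel use.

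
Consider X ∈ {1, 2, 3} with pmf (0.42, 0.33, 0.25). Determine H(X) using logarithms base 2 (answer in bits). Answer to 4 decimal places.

H(X) = −Σ p·log₂ p.
  −(0.42)·log₂(0.42) = 0.52565
  −(0.33)·log₂(0.33) = 0.52782
  −(0.25)·log₂(0.25) = 0.50000
Sum: 0.52565 + 0.52782 + 0.50000 = 1.5535 bits.

1.5535 bits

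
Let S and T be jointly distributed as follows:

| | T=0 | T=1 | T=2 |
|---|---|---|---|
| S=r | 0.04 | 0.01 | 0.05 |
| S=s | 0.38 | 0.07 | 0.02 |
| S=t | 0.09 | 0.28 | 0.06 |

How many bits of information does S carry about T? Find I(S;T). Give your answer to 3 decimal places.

0.326 bits

Marginals: p(S) = (0.1000, 0.4700, 0.4300), p(T) = (0.5100, 0.3600, 0.1300).
I(S;T) = Σ p(x,y)·log₂[p(x,y)/(p(x)p(y))].
  (r,0): 0.04·log₂(0.7843) = -0.0140
  (r,1): 0.01·log₂(0.2778) = -0.0185
  (r,2): 0.05·log₂(3.8462) = 0.0972
  (s,0): 0.38·log₂(1.5853) = 0.2526
  (s,1): 0.07·log₂(0.4137) = -0.0891
  (s,2): 0.02·log₂(0.3273) = -0.0322
  (t,0): 0.09·log₂(0.4104) = -0.1156
  (t,1): 0.28·log₂(1.8088) = 0.2394
  (t,2): 0.06·log₂(1.0733) = 0.0061
Sum = 0.326 bits.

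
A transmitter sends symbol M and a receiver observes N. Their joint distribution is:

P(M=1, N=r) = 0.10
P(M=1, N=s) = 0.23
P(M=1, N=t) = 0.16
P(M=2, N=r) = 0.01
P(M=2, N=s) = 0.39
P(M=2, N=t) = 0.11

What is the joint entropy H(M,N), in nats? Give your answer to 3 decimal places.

H(M,N) = −Σ p(x,y)·ln p(x,y) over all 6 cells.
  cell (1,r): −0.10·ln0.10 = 0.2303
  cell (1,s): −0.23·ln0.23 = 0.3380
  cell (1,t): −0.16·ln0.16 = 0.2932
  cell (2,r): −0.01·ln0.01 = 0.0461
  cell (2,s): −0.39·ln0.39 = 0.3672
  cell (2,t): −0.11·ln0.11 = 0.2428
Sum = 1.518 nats.

1.518 nats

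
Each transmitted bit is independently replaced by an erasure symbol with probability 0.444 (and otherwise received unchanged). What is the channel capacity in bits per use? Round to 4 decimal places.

Binary erasure channel: capacity C = 1 − ε.
C = 1 − 0.444 = 0.5560 bits per channel use.

0.5560 bits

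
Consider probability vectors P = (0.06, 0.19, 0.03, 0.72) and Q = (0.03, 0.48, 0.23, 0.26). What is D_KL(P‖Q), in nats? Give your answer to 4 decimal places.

0.5378 nats

D(P‖Q) = Σ p·ln(p/q).
  0.06·ln(0.06/0.03) = 0.04159
  0.19·ln(0.19/0.48) = -0.17608
  0.03·ln(0.03/0.23) = -0.06111
  0.72·ln(0.72/0.26) = 0.73337
D(P‖Q) = 0.5378 nats.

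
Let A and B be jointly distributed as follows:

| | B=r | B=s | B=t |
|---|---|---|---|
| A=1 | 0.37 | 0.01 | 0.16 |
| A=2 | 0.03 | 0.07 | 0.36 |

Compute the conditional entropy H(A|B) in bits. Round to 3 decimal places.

0.660 bits

Marginals: p(A) = (0.5400, 0.4600), p(B) = (0.4000, 0.0800, 0.5200).
H(A|B) = Σ p(B) · H(A|B=·).
  B=r: p=0.4000, H(A|B=r) = 0.3843
  B=s: p=0.0800, H(A|B=s) = 0.5436
  B=t: p=0.5200, H(A|B=t) = 0.8905
Weighted sum = 0.660 bits.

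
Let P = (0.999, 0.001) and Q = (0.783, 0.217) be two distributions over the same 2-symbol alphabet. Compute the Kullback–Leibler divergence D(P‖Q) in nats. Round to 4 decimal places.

D(P‖Q) = Σ p·ln(p/q).
  0.999·ln(0.999/0.783) = 0.24338
  0.001·ln(0.001/0.217) = -0.00538
D(P‖Q) = 0.2380 nats.

0.2380 nats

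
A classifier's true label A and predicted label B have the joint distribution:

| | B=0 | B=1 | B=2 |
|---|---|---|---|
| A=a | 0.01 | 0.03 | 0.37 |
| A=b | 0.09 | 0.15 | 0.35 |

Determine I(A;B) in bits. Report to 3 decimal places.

Marginals: p(A) = (0.4100, 0.5900), p(B) = (0.1000, 0.1800, 0.7200).
I(A;B) = H(A) + H(B) − H(A,B).
H(A) = 0.9765, H(B) = 1.1187, H(A,B) = 2.0022.
I(A;B) = 0.9765 + 1.1187 − 2.0022 = 0.093 bits.

0.093 bits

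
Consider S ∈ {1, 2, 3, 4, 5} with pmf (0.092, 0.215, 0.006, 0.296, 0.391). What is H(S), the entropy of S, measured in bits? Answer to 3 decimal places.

1.887 bits

H(S) = −Σ p·log₂ p.
  −(0.092)·log₂(0.092) = 0.3167
  −(0.215)·log₂(0.215) = 0.4768
  −(0.006)·log₂(0.006) = 0.0443
  −(0.296)·log₂(0.296) = 0.5199
  −(0.391)·log₂(0.391) = 0.5297
Sum: 0.3167 + 0.4768 + 0.0443 + 0.5199 + 0.5297 = 1.887 bits.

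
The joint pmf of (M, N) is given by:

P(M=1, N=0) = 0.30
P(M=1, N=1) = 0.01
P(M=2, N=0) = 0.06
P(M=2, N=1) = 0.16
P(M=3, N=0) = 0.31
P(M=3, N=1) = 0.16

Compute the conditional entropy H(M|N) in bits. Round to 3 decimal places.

1.286 bits

Marginals: p(M) = (0.3100, 0.2200, 0.4700), p(N) = (0.6700, 0.3300).
H(M|N) = Σ p(N) · H(M|N=·).
  N=0: p=0.6700, H(M|N=0) = 1.3452
  N=1: p=0.3300, H(M|N=1) = 1.1656
Weighted sum = 1.286 bits.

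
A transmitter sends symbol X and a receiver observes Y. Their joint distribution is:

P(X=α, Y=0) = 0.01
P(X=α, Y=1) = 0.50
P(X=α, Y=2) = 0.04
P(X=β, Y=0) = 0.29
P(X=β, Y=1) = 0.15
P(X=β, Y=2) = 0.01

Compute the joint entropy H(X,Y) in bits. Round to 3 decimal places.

H(X,Y) = −Σ p(x,y)·log₂ p(x,y) over all 6 cells.
  cell (α,0): −0.01·log₂0.01 = 0.0664
  cell (α,1): −0.50·log₂0.50 = 0.5000
  cell (α,2): −0.04·log₂0.04 = 0.1858
  cell (β,0): −0.29·log₂0.29 = 0.5179
  cell (β,1): −0.15·log₂0.15 = 0.4105
  cell (β,2): −0.01·log₂0.01 = 0.0664
Sum = 1.747 bits.

1.747 bits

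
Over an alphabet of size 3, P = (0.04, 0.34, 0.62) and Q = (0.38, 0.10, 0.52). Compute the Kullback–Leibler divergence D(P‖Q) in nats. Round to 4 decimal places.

D(P‖Q) = Σ p·ln(p/q).
  0.04·ln(0.04/0.38) = -0.09005
  0.34·ln(0.34/0.10) = 0.41608
  0.62·ln(0.62/0.52) = 0.10905
D(P‖Q) = 0.4351 nats.

0.4351 nats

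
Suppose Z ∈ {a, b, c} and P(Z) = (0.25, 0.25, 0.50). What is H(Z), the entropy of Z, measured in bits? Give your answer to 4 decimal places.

H(Z) = −Σ p·log₂ p.
  −(0.25)·log₂(0.25) = 0.50000
  −(0.25)·log₂(0.25) = 0.50000
  −(0.50)·log₂(0.50) = 0.50000
Sum: 0.50000 + 0.50000 + 0.50000 = 1.5000 bits.

1.5000 bits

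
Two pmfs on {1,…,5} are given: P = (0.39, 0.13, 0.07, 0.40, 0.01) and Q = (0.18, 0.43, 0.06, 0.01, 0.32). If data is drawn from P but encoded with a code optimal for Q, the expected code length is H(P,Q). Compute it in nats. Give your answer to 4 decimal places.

2.8289 nats

H(P,Q) = −Σ p·ln q.
  −0.39·ln(0.18) = 0.66877
  −0.13·ln(0.43) = 0.10972
  −0.07·ln(0.06) = 0.19694
  −0.40·ln(0.01) = 1.84207
  −0.01·ln(0.32) = 0.01139
H(P,Q) = 2.8289 nats.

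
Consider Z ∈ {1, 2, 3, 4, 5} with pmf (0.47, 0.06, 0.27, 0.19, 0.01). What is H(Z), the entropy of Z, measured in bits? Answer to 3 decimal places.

H(Z) = −Σ p·log₂ p.
  −(0.47)·log₂(0.47) = 0.5120
  −(0.06)·log₂(0.06) = 0.2435
  −(0.27)·log₂(0.27) = 0.5100
  −(0.19)·log₂(0.19) = 0.4552
  −(0.01)·log₂(0.01) = 0.0664
Sum: 0.5120 + 0.2435 + 0.5100 + 0.4552 + 0.0664 = 1.787 bits.

1.787 bits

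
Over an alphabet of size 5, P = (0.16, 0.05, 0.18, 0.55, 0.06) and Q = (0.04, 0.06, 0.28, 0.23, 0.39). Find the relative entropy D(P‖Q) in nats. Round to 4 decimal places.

D(P‖Q) = Σ p·ln(p/q).
  0.16·ln(0.16/0.04) = 0.22181
  0.05·ln(0.05/0.06) = -0.00912
  0.18·ln(0.18/0.28) = -0.07953
  0.55·ln(0.55/0.23) = 0.47951
  0.06·ln(0.06/0.39) = -0.11231
D(P‖Q) = 0.5004 nats.

0.5004 nats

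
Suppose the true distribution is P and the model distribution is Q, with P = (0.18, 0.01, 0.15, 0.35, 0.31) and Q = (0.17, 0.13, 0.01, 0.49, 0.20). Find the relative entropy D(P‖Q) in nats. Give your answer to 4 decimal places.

D(P‖Q) = Σ p·ln(p/q).
  0.18·ln(0.18/0.17) = 0.01029
  0.01·ln(0.01/0.13) = -0.02565
  0.15·ln(0.15/0.01) = 0.40621
  0.35·ln(0.35/0.49) = -0.11777
  0.31·ln(0.31/0.20) = 0.13586
D(P‖Q) = 0.4089 nats.

0.4089 nats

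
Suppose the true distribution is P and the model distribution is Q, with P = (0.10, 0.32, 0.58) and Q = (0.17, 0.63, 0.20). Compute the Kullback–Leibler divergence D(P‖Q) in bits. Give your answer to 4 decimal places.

0.5016 bits

D(P‖Q) = Σ p·log₂(p/q).
  0.10·log₂(0.10/0.17) = -0.07655
  0.32·log₂(0.32/0.63) = -0.31273
  0.58·log₂(0.58/0.20) = 0.89091
D(P‖Q) = 0.5016 bits.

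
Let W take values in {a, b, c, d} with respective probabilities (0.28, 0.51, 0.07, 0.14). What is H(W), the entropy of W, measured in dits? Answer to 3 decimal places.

H(W) = −Σ p·log₁₀ p.
  −(0.28)·log₁₀(0.28) = 0.1548
  −(0.51)·log₁₀(0.51) = 0.1491
  −(0.07)·log₁₀(0.07) = 0.0808
  −(0.14)·log₁₀(0.14) = 0.1195
Sum: 0.1548 + 0.1491 + 0.0808 + 0.1195 = 0.504 dits.

0.504 dits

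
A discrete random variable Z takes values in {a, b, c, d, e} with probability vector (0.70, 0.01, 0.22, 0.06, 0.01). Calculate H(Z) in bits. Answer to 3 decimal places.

1.217 bits

H(Z) = −Σ p·log₂ p.
  −(0.70)·log₂(0.70) = 0.3602
  −(0.01)·log₂(0.01) = 0.0664
  −(0.22)·log₂(0.22) = 0.4806
  −(0.06)·log₂(0.06) = 0.2435
  −(0.01)·log₂(0.01) = 0.0664
Sum: 0.3602 + 0.0664 + 0.4806 + 0.2435 + 0.0664 = 1.217 bits.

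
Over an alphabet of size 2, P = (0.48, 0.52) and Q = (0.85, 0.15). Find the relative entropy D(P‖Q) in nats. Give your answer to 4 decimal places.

D(P‖Q) = Σ p·ln(p/q).
  0.48·ln(0.48/0.85) = -0.27430
  0.52·ln(0.52/0.15) = 0.64646
D(P‖Q) = 0.3722 nats.

0.3722 nats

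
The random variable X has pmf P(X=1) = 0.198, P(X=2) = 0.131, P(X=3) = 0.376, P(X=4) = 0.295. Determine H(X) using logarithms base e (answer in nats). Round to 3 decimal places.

H(X) = −Σ p·ln p.
  −(0.198)·ln(0.198) = 0.3207
  −(0.131)·ln(0.131) = 0.2663
  −(0.376)·ln(0.376) = 0.3678
  −(0.295)·ln(0.295) = 0.3601
Sum: 0.3207 + 0.2663 + 0.3678 + 0.3601 = 1.315 nats.

1.315 nats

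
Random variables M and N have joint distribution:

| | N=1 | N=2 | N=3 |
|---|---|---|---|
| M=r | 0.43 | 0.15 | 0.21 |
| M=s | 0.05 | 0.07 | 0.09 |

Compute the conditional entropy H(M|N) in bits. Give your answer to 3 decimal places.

Chain rule: H(M|N) = H(M,N) − H(N).
Marginals: p(M) = (0.7900, 0.2100), p(N) = (0.4800, 0.2200, 0.3000).
H(M,N) = 2.2042 bits; H(N) = 1.5099 bits.
H(M|N) = 2.2042 − 1.5099 = 0.694 bits.

0.694 bits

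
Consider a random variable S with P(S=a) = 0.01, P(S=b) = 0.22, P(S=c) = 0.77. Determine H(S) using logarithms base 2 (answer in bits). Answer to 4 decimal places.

0.8374 bits

H(S) = −Σ p·log₂ p.
  −(0.01)·log₂(0.01) = 0.06644
  −(0.22)·log₂(0.22) = 0.48057
  −(0.77)·log₂(0.77) = 0.29034
Sum: 0.06644 + 0.48057 + 0.29034 = 0.8374 bits.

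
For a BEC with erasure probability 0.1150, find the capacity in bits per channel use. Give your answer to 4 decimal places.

0.8850 bits

Binary erasure channel: capacity C = 1 − ε.
C = 1 − 0.1150 = 0.8850 bits per channel use.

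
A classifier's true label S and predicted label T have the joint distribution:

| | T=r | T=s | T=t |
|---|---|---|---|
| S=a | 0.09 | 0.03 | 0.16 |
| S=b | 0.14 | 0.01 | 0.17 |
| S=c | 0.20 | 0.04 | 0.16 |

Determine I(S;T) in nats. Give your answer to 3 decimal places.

Marginals: p(S) = (0.2800, 0.3200, 0.4000), p(T) = (0.4300, 0.0800, 0.4900).
I(S;T) = Σ p(x,y)·ln[p(x,y)/(p(x)p(y))].
  (a,r): 0.09·ln(0.7475) = -0.0262
  (a,s): 0.03·ln(1.3393) = 0.0088
  (a,t): 0.16·ln(1.1662) = 0.0246
  (b,r): 0.14·ln(1.0174) = 0.0024
  (b,s): 0.01·ln(0.3906) = -0.0094
  (b,t): 0.17·ln(1.0842) = 0.0137
  (c,r): 0.20·ln(1.1628) = 0.0302
  (c,s): 0.04·ln(1.2500) = 0.0089
  (c,t): 0.16·ln(0.8163) = -0.0325
Sum = 0.021 nats.

0.021 nats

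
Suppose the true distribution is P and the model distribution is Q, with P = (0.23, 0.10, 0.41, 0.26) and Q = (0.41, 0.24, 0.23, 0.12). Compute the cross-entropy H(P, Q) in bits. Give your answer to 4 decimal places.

2.1664 bits

H(P,Q) = −Σ p·log₂ q.
  −0.23·log₂(0.41) = 0.29585
  −0.10·log₂(0.24) = 0.20589
  −0.41·log₂(0.23) = 0.86932
  −0.26·log₂(0.12) = 0.79531
H(P,Q) = 2.1664 bits.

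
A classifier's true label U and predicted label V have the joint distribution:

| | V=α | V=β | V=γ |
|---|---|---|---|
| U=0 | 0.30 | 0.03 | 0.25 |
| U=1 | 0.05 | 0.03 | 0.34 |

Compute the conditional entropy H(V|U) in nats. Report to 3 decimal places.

0.754 nats

Chain rule: H(V|U) = H(U,V) − H(U).
Marginals: p(U) = (0.5800, 0.4200), p(V) = (0.3500, 0.0600, 0.5900).
H(U,V) = 1.4347 nats; H(U) = 0.6803 nats.
H(V|U) = 1.4347 − 0.6803 = 0.754 nats.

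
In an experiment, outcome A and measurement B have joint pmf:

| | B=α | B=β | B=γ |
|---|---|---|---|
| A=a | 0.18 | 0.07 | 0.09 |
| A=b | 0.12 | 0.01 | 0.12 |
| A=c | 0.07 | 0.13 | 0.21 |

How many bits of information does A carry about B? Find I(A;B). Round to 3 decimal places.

Marginals: p(A) = (0.3400, 0.2500, 0.4100), p(B) = (0.3700, 0.2100, 0.4200).
I(A;B) = H(A) + H(B) − H(A,B).
H(A) = 1.5566, H(B) = 1.5292, H(A,B) = 2.9511.
I(A;B) = 1.5566 + 1.5292 − 2.9511 = 0.135 bits.

0.135 bits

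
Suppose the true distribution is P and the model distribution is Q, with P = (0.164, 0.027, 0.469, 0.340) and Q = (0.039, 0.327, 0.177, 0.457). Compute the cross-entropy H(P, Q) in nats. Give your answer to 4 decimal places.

H(P,Q) = −Σ p·ln q.
  −0.164·ln(0.039) = 0.53205
  −0.027·ln(0.327) = 0.03018
  −0.469·ln(0.177) = 0.81212
  −0.340·ln(0.457) = 0.26624
H(P,Q) = 1.6406 nats.

1.6406 nats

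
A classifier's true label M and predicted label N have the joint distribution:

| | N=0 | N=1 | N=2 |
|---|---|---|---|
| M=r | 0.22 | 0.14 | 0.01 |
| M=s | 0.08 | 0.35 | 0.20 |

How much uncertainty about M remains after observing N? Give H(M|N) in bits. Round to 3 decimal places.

Chain rule: H(M|N) = H(M,N) − H(N).
Marginals: p(M) = (0.3700, 0.6300), p(N) = (0.3000, 0.4900, 0.2100).
H(M,N) = 2.2301 bits; H(N) = 1.4982 bits.
H(M|N) = 2.2301 − 1.4982 = 0.732 bits.

0.732 bits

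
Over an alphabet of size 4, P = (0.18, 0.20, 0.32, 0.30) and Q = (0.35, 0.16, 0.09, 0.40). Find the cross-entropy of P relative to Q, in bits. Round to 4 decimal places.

H(P,Q) = −Σ p·log₂ q.
  −0.18·log₂(0.35) = 0.27262
  −0.20·log₂(0.16) = 0.52877
  −0.32·log₂(0.09) = 1.11166
  −0.30·log₂(0.40) = 0.39658
H(P,Q) = 2.3096 bits.

2.3096 bits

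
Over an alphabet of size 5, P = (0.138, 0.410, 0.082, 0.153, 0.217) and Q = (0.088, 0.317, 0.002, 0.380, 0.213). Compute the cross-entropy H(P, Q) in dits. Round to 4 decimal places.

H(P,Q) = −Σ p·log₁₀ q.
  −0.138·log₁₀(0.088) = 0.14566
  −0.410·log₁₀(0.317) = 0.20457
  −0.082·log₁₀(0.002) = 0.22132
  −0.153·log₁₀(0.380) = 0.06429
  −0.217·log₁₀(0.213) = 0.14574
H(P,Q) = 0.7816 dits.

0.7816 dits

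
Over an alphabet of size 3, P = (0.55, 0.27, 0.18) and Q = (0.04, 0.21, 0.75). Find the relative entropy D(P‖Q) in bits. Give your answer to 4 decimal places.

D(P‖Q) = Σ p·log₂(p/q).
  0.55·log₂(0.55/0.04) = 2.07975
  0.27·log₂(0.27/0.21) = 0.09789
  0.18·log₂(0.18/0.75) = -0.37060
D(P‖Q) = 1.8070 bits.

1.8070 bits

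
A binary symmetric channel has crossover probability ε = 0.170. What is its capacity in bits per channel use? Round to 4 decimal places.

Binary symmetric channel: C = 1 − h₂(ε) where h₂ is the binary entropy function.
h₂(0.170) = −0.170·log₂0.170 − 0.830·log₂0.830 = 0.6577.
C = 1 − 0.6577 = 0.3423 bits per channel use.

0.3423 bits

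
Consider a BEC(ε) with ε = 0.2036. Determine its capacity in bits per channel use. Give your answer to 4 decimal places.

0.7964 bits

Binary erasure channel: capacity C = 1 − ε.
C = 1 − 0.2036 = 0.7964 bits per channel use.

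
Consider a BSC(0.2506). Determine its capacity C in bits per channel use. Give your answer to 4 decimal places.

0.1878 bits

Binary symmetric channel: C = 1 − h₂(ε) where h₂ is the binary entropy function.
h₂(0.2506) = −0.2506·log₂0.2506 − 0.7494·log₂0.7494 = 0.8122.
C = 1 − 0.8122 = 0.1878 bits per channel use.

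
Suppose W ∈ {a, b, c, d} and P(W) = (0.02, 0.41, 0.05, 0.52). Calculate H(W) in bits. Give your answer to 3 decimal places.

1.347 bits

H(W) = −Σ p·log₂ p.
  −(0.02)·log₂(0.02) = 0.1129
  −(0.41)·log₂(0.41) = 0.5274
  −(0.05)·log₂(0.05) = 0.2161
  −(0.52)·log₂(0.52) = 0.4906
Sum: 0.1129 + 0.5274 + 0.2161 + 0.4906 = 1.347 bits.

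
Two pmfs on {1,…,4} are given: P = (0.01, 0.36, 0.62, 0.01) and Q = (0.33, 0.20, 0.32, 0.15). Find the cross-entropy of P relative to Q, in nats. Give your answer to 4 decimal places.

H(P,Q) = −Σ p·ln q.
  −0.01·ln(0.33) = 0.01109
  −0.36·ln(0.20) = 0.57940
  −0.62·ln(0.32) = 0.70645
  −0.01·ln(0.15) = 0.01897
H(P,Q) = 1.3159 nats.

1.3159 nats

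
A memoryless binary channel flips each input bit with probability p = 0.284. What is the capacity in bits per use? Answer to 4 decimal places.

Binary symmetric channel: C = 1 − h₂(ε) where h₂ is the binary entropy function.
h₂(0.284) = −0.284·log₂0.284 − 0.716·log₂0.716 = 0.8608.
C = 1 − 0.8608 = 0.1392 bits per channel use.

0.1392 bits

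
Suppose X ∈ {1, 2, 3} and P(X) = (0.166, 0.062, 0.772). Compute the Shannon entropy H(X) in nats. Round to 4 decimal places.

0.6703 nats

H(X) = −Σ p·ln p.
  −(0.166)·ln(0.166) = 0.29810
  −(0.062)·ln(0.062) = 0.17240
  −(0.772)·ln(0.772) = 0.19977
Sum: 0.29810 + 0.17240 + 0.19977 = 0.6703 nats.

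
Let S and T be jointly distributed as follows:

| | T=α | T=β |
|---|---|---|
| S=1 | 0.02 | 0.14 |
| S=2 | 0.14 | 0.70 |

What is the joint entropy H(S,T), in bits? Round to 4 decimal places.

1.2673 bits

H(S,T) = −Σ p(x,y)·log₂ p(x,y) over all 4 cells.
  cell (1,α): −0.02·log₂0.02 = 0.11288
  cell (1,β): −0.14·log₂0.14 = 0.39711
  cell (2,α): −0.14·log₂0.14 = 0.39711
  cell (2,β): −0.70·log₂0.70 = 0.36020
Sum = 1.2673 bits.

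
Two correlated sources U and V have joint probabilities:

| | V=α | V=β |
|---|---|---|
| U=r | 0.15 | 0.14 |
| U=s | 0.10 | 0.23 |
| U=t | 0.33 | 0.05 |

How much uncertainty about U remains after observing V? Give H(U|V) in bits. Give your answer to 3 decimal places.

Marginals: p(U) = (0.2900, 0.3300, 0.3800), p(V) = (0.5800, 0.4200).
H(U|V) = Σ p(V) · H(U|V=·).
  V=α: p=0.5800, H(U|V=α) = 1.4047
  V=β: p=0.4200, H(U|V=β) = 1.3696
Weighted sum = 1.390 bits.

1.390 bits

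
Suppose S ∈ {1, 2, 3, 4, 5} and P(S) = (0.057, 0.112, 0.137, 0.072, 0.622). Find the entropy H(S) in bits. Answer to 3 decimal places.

1.682 bits

H(S) = −Σ p·log₂ p.
  −(0.057)·log₂(0.057) = 0.2356
  −(0.112)·log₂(0.112) = 0.3537
  −(0.137)·log₂(0.137) = 0.3929
  −(0.072)·log₂(0.072) = 0.2733
  −(0.622)·log₂(0.622) = 0.4261
Sum: 0.2356 + 0.3537 + 0.3929 + 0.2733 + 0.4261 = 1.682 bits.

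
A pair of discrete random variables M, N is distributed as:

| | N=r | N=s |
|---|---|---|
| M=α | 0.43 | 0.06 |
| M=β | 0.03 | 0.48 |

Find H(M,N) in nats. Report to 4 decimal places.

H(M,N) = −Σ p(x,y)·ln p(x,y) over all 4 cells.
  cell (α,r): −0.43·ln0.43 = 0.36291
  cell (α,s): −0.06·ln0.06 = 0.16880
  cell (β,r): −0.03·ln0.03 = 0.10520
  cell (β,s): −0.48·ln0.48 = 0.35231
Sum = 0.9892 nats.

0.9892 nats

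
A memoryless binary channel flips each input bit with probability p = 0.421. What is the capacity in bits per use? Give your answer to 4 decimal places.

Binary symmetric channel: C = 1 − h₂(ε) where h₂ is the binary entropy function.
h₂(0.421) = −0.421·log₂0.421 − 0.579·log₂0.579 = 0.9819.
C = 1 − 0.9819 = 0.0181 bits per channel use.

0.0181 bits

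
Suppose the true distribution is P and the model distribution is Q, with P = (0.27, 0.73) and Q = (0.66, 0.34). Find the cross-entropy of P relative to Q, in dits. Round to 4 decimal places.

0.3907 dits

H(P,Q) = −Σ p·log₁₀ q.
  −0.27·log₁₀(0.66) = 0.04872
  −0.73·log₁₀(0.34) = 0.34202
H(P,Q) = 0.3907 dits.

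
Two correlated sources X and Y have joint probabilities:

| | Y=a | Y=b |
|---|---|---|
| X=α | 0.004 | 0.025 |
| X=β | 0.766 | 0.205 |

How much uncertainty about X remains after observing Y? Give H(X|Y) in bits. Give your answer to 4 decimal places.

0.1502 bits

Chain rule: H(X|Y) = H(X,Y) − H(Y).
Marginals: p(X) = (0.0290, 0.9710), p(Y) = (0.7700, 0.2300).
H(X,Y) = 0.9282 bits; H(Y) = 0.7780 bits.
H(X|Y) = 0.9282 − 0.7780 = 0.1502 bits.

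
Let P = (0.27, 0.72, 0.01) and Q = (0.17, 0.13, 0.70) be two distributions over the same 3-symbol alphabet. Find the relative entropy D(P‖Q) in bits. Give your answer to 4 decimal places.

1.8969 bits

D(P‖Q) = Σ p·log₂(p/q).
  0.27·log₂(0.27/0.17) = 0.18020
  0.72·log₂(0.72/0.13) = 1.77803
  0.01·log₂(0.01/0.70) = -0.06129
D(P‖Q) = 1.8969 bits.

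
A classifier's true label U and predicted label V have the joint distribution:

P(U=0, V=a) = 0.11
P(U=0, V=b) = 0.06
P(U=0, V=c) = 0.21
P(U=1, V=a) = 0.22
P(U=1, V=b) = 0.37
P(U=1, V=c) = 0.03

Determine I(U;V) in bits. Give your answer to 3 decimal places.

Marginals: p(U) = (0.3800, 0.6200), p(V) = (0.3300, 0.4300, 0.2400).
I(U;V) = Σ p(x,y)·log₂[p(x,y)/(p(x)p(y))].
  (0,a): 0.11·log₂(0.8772) = -0.0208
  (0,b): 0.06·log₂(0.3672) = -0.0867
  (0,c): 0.21·log₂(2.3026) = 0.2527
  (1,a): 0.22·log₂(1.0753) = 0.0230
  (1,b): 0.37·log₂(1.3878) = 0.1750
  (1,c): 0.03·log₂(0.2016) = -0.0693
Sum = 0.274 bits.

0.274 bits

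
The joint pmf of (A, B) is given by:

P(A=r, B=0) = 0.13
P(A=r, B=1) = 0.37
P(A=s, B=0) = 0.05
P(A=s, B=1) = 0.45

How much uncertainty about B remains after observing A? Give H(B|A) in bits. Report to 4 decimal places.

0.6479 bits

Chain rule: H(B|A) = H(A,B) − H(A).
Marginals: p(A) = (0.5000, 0.5000), p(B) = (0.1800, 0.8200).
H(A,B) = 1.6479 bits; H(A) = 1.0000 bits.
H(B|A) = 1.6479 − 1.0000 = 0.6479 bits.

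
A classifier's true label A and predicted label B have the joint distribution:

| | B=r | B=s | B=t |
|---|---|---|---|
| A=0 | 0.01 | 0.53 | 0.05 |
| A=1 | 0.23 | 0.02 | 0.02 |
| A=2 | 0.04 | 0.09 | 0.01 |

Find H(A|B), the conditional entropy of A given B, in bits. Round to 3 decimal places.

0.828 bits

Chain rule: H(A|B) = H(A,B) − H(B).
Marginals: p(A) = (0.5900, 0.2700, 0.1400), p(B) = (0.2800, 0.6400, 0.0800).
H(A,B) = 2.0462 bits; H(B) = 1.2178 bits.
H(A|B) = 2.0462 − 1.2178 = 0.828 bits.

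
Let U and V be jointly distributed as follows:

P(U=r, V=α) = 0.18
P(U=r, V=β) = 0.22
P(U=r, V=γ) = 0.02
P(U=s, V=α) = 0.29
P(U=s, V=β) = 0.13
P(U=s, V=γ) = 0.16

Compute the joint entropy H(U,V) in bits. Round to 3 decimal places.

2.362 bits

H(U,V) = −Σ p(x,y)·log₂ p(x,y) over all 6 cells.
  cell (r,α): −0.18·log₂0.18 = 0.4453
  cell (r,β): −0.22·log₂0.22 = 0.4806
  cell (r,γ): −0.02·log₂0.02 = 0.1129
  cell (s,α): −0.29·log₂0.29 = 0.5179
  cell (s,β): −0.13·log₂0.13 = 0.3826
  cell (s,γ): −0.16·log₂0.16 = 0.4230
Sum = 2.362 bits.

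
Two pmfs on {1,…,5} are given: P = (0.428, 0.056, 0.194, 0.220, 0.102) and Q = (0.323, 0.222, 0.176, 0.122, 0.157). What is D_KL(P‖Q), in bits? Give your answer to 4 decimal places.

D(P‖Q) = Σ p·log₂(p/q).
  0.428·log₂(0.428/0.323) = 0.17380
  0.056·log₂(0.056/0.222) = -0.11128
  0.194·log₂(0.194/0.176) = 0.02725
  0.220·log₂(0.220/0.122) = 0.18714
  0.102·log₂(0.102/0.157) = -0.06346
D(P‖Q) = 0.2135 bits.

0.2135 bits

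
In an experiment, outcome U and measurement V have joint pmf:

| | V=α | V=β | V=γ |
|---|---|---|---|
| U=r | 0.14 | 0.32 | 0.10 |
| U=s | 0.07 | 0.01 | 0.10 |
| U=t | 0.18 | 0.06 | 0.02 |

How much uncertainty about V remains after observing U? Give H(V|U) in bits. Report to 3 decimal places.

1.305 bits

Chain rule: H(V|U) = H(U,V) − H(U).
Marginals: p(U) = (0.5600, 0.1800, 0.2600), p(V) = (0.3900, 0.3900, 0.2200).
H(U,V) = 2.7242 bits; H(U) = 1.4190 bits.
H(V|U) = 2.7242 − 1.4190 = 1.305 bits.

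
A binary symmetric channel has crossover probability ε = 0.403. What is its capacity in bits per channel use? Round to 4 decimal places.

Binary symmetric channel: C = 1 − h₂(ε) where h₂ is the binary entropy function.
h₂(0.403) = −0.403·log₂0.403 − 0.597·log₂0.597 = 0.9727.
C = 1 − 0.9727 = 0.0273 bits per channel use.

0.0273 bits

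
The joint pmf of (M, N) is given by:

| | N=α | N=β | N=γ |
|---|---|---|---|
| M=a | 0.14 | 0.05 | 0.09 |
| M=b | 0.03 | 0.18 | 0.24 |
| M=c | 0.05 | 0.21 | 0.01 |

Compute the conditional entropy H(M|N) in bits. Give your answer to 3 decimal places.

Chain rule: H(M|N) = H(M,N) − H(N).
Marginals: p(M) = (0.2800, 0.4500, 0.2700), p(N) = (0.2200, 0.4400, 0.3400).
H(M,N) = 2.7724 bits; H(N) = 1.5309 bits.
H(M|N) = 2.7724 − 1.5309 = 1.242 bits.

1.242 bits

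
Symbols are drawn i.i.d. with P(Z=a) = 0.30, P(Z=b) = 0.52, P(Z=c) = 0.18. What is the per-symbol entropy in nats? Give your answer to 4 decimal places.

1.0099 nats

H(Z) = −Σ p·ln p.
  −(0.30)·ln(0.30) = 0.36119
  −(0.52)·ln(0.52) = 0.34004
  −(0.18)·ln(0.18) = 0.30866
Sum: 0.36119 + 0.34004 + 0.30866 = 1.0099 nats.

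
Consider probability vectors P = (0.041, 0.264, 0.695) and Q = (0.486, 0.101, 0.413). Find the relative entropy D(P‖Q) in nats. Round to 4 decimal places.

0.5140 nats

D(P‖Q) = Σ p·ln(p/q).
  0.041·ln(0.041/0.486) = -0.10138
  0.264·ln(0.264/0.101) = 0.25366
  0.695·ln(0.695/0.413) = 0.36172
D(P‖Q) = 0.5140 nats.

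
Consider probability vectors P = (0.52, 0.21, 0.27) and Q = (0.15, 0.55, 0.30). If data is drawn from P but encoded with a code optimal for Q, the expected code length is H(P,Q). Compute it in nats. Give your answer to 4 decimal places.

H(P,Q) = −Σ p·ln q.
  −0.52·ln(0.15) = 0.98650
  −0.21·ln(0.55) = 0.12555
  −0.27·ln(0.30) = 0.32507
H(P,Q) = 1.4371 nats.

1.4371 nats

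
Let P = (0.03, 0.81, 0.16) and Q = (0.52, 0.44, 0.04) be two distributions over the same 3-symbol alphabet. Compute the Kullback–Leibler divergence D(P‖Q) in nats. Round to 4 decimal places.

D(P‖Q) = Σ p·ln(p/q).
  0.03·ln(0.03/0.52) = -0.08558
  0.81·ln(0.81/0.44) = 0.49431
  0.16·ln(0.16/0.04) = 0.22181
D(P‖Q) = 0.6305 nats.

0.6305 nats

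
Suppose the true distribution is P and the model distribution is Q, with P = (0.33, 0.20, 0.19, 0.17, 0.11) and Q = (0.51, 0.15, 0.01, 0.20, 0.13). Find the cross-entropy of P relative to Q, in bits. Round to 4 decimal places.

2.8488 bits

H(P,Q) = −Σ p·log₂ q.
  −0.33·log₂(0.51) = 0.32057
  −0.20·log₂(0.15) = 0.54739
  −0.19·log₂(0.01) = 1.26233
  −0.17·log₂(0.20) = 0.39473
  −0.11·log₂(0.13) = 0.32378
H(P,Q) = 2.8488 bits.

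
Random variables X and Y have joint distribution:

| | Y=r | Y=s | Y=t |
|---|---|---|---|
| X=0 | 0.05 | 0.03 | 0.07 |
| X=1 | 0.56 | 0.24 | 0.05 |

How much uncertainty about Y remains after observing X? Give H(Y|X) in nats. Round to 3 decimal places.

Marginals: p(X) = (0.1500, 0.8500), p(Y) = (0.6100, 0.2700, 0.1200).
H(Y|X) = Σ p(X) · H(Y|X=·).
  X=0: p=0.1500, H(Y|X=0) = 1.0438
  X=1: p=0.8500, H(Y|X=1) = 0.7986
Weighted sum = 0.835 nats.

0.835 nats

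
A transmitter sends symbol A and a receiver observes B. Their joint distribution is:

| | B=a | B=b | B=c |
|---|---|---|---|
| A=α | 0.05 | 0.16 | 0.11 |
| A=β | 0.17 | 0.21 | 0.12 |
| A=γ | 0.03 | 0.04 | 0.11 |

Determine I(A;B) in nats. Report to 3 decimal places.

Marginals: p(A) = (0.3200, 0.5000, 0.1800), p(B) = (0.2500, 0.4100, 0.3400).
I(A;B) = Σ p(x,y)·ln[p(x,y)/(p(x)p(y))].
  (α,a): 0.05·ln(0.6250) = -0.0235
  (α,b): 0.16·ln(1.2195) = 0.0318
  (α,c): 0.11·ln(1.0110) = 0.0012
  (β,a): 0.17·ln(1.3600) = 0.0523
  (β,b): 0.21·ln(1.0244) = 0.0051
  (β,c): 0.12·ln(0.7059) = -0.0418
  (γ,a): 0.03·ln(0.6667) = -0.0122
  (γ,b): 0.04·ln(0.5420) = -0.0245
  (γ,c): 0.11·ln(1.7974) = 0.0645
Sum = 0.053 nats.

0.053 nats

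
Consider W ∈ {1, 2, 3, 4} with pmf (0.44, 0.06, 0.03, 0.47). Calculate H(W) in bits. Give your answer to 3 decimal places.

H(W) = −Σ p·log₂ p.
  −(0.44)·log₂(0.44) = 0.5211
  −(0.06)·log₂(0.06) = 0.2435
  −(0.03)·log₂(0.03) = 0.1518
  −(0.47)·log₂(0.47) = 0.5120
Sum: 0.5211 + 0.2435 + 0.1518 + 0.5120 = 1.428 bits.

1.428 bits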